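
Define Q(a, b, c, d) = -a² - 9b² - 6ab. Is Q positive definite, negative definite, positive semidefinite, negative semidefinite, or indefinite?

negative semidefinite

The symmetric matrix is A = [[-1, -3, 0, 0], [-3, -9, 0, 0], [0, 0, 0, 0], [0, 0, 0, 0]].
Symmetric row and column elimination reduces A to a congruent diagonal form with pivots -1, 0, 0, 0.
Counting signs: 1 negative, 3 zero.
Hence Q is negative semidefinite.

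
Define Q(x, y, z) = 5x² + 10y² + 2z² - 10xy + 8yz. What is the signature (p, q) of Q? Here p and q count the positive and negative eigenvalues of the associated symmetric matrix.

(2, 1)

The associated matrix is A = [[5, -5, 0], [-5, 10, 4], [0, 4, 2]].
Symmetric row and column elimination reduces A to a congruent diagonal form with pivots 5, 5, -6/5.
Counting signs: 2 positive, 1 negative.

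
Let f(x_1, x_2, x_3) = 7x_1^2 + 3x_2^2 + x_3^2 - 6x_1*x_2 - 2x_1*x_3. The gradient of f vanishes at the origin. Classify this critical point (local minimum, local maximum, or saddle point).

The Hessian at the origin is H = [[14, -6, -2], [-6, 6, 0], [-2, 0, 2]].
Symmetric row and column elimination reduces H to a congruent diagonal form with pivots 14, 24/7, 3/2.
Counting signs: 3 positive.
H is positive definite, so the origin is a strict local minimum.

local minimum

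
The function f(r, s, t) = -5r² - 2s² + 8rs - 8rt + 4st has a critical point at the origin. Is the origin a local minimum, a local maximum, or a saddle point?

saddle point

The Hessian at the origin is H = [[-10, 8, -8], [8, -4, 4], [-8, 4, 0]].
Row-reducing H symmetrically gives the diagonal entries -10, 12/5, 4.
Counting signs: 2 positive, 1 negative.
H is indefinite, so the origin is a saddle point.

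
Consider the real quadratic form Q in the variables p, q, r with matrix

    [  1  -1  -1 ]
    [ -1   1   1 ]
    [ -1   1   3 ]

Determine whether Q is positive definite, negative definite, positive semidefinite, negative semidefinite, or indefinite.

Applying the same elementary operations to the rows and columns of A produces a congruent diagonal matrix with entries 1, 0, 2.
So there are 2 positive, 1 zero pivots.
Hence Q is positive semidefinite.

positive semidefinite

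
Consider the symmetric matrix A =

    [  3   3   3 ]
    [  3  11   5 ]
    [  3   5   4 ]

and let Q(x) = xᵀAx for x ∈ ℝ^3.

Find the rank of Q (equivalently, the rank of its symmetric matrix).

3

An LDLᵀ factorisation of A has diagonal entries 3, 8, 1/2.
Counting signs: 3 positive.
The rank is the number of nonzero pivots: 3.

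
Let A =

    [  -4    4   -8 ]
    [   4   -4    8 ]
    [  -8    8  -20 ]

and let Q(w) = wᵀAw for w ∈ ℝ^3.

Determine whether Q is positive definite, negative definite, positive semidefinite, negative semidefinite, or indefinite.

negative semidefinite

Symmetric row and column elimination reduces A to a congruent diagonal form with pivots -4, 0, -4.
So there are 2 negative, 1 zero pivots.
Hence Q is negative semidefinite.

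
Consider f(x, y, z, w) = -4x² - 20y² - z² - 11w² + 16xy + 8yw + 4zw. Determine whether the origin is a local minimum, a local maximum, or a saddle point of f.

local maximum

The Hessian at the origin is H = [[-8, 16, 0, 0], [16, -40, 0, 8], [0, 0, -2, 4], [0, 8, 4, -22]].
An LDLᵀ factorisation of H has diagonal entries -8, -8, -2, -6.
So there are 4 negative pivots.
H is negative definite, so the origin is a strict local maximum.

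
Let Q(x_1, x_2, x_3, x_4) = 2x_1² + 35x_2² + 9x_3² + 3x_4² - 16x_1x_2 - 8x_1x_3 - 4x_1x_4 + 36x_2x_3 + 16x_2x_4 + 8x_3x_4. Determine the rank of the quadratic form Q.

Write A = [[2, -8, -4, -2], [-8, 35, 18, 8], [-4, 18, 9, 4], [-2, 8, 4, 3]].
An LDLᵀ factorisation of A has diagonal entries 2, 3, -1/3, 1.
That gives 3 positive, 1 negative pivots.
The rank is the number of nonzero pivots: 4.

4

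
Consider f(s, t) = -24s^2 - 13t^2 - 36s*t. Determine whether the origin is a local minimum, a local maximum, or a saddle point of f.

The Hessian at the origin is H = [[-48, -36], [-36, -26]].
det H = -48·-26 − (-36)² = -48 < 0, so H is indefinite.
Therefore the origin is a saddle point.

saddle point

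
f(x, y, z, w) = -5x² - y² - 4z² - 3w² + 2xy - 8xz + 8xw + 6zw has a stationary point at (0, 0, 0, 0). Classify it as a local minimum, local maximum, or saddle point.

The Hessian at the origin is H = [[-10, 2, -8, 8], [2, -2, 0, 0], [-8, 0, -8, 6], [8, 0, 6, -6]].
H is indefinite, so the origin is a saddle point.

saddle point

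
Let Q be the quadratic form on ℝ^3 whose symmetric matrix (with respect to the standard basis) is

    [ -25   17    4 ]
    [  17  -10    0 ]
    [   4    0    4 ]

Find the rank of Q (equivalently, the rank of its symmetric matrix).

3

An LDLᵀ factorisation of A has diagonal entries -25, 39/25, -4/39.
That gives 1 positive, 2 negative pivots.
The rank is the number of nonzero pivots: 3.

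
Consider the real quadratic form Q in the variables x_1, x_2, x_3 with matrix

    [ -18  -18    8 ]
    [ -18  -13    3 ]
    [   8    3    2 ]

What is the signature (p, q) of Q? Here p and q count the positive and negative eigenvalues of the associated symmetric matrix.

Applying the same elementary operations to the rows and columns of A produces a congruent diagonal matrix with entries -18, 5, 5/9.
So there are 2 positive, 1 negative pivots.

(2, 1)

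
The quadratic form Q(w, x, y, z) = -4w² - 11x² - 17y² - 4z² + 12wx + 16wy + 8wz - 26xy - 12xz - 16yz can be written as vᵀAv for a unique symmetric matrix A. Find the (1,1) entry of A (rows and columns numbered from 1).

The coefficient of w² in Q is -4, and that is exactly A[1,1].

-4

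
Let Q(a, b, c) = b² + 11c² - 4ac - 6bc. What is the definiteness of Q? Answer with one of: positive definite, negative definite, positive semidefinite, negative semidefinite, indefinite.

indefinite

The symmetric matrix is A = [[0, 0, -2], [0, 1, -3], [-2, -3, 11]].
A is congruent to a diagonal matrix with 2 positive, 1 negative and 0 zero entries, so Q is indefinite.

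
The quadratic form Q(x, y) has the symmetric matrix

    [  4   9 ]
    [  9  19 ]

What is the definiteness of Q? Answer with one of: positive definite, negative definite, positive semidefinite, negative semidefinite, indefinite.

For the 2×2 matrix [[4, 9], [9, 19]]: det = 4·19 − (9)² = -5, trace = 23.
det < 0 so the eigenvalues have opposite signs; the form is indefinite.

indefinite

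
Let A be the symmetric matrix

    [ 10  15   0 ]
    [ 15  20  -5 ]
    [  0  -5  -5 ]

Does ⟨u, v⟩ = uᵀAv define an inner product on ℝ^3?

Congruent diagonalization of A (simultaneous row and column reduction) yields pivots 10, -5/2, 5.
Counting signs: 2 positive, 1 negative.
Hence Q is indefinite.
⟨·,·⟩ is an inner product exactly when A is positive definite.

no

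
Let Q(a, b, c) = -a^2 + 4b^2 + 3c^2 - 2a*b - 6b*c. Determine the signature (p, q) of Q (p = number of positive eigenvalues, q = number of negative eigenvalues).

The associated matrix is A = [[-1, -1, 0], [-1, 4, -3], [0, -3, 3]].
Row-reducing A symmetrically gives the diagonal entries -1, 5, 6/5.
So there are 2 positive, 1 negative pivots.

(2, 1)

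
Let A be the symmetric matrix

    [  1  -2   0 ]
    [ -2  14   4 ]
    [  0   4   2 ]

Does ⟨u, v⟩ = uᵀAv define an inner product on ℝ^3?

Leading principal minors: Δ_1 = 1, Δ_2 = 10, Δ_3 = 4.
All leading principal minors are positive, so by Sylvester's criterion Q is positive definite.
⟨·,·⟩ is an inner product exactly when A is positive definite.

yes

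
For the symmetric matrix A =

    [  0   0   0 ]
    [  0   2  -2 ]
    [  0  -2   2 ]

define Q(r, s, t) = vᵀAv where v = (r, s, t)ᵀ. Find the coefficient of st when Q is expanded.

The coefficient of st is A[2,3] + A[3,2] = 2·(-2) = -4.

-4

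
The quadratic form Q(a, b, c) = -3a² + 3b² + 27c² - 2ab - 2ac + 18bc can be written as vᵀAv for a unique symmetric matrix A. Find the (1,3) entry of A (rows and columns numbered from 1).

-1

The coefficient of a·c in Q is -2. For a symmetric A this equals A[1,3] + A[3,1] = 2·A[1,3].
So A[1,3] = -2/2 = -1.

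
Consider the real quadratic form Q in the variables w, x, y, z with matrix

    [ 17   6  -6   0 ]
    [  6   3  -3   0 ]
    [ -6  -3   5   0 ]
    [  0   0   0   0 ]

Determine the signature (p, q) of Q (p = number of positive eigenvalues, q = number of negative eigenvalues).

(3, 0)

Applying the same elementary operations to the rows and columns of A produces a congruent diagonal matrix with entries 17, 15/17, 2, 0.
That gives 3 positive, 1 zero pivots.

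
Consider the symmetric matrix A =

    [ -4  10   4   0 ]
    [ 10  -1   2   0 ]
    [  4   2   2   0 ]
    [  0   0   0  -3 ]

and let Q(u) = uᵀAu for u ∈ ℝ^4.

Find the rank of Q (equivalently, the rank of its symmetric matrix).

3

Symmetric row and column elimination reduces A to a congruent diagonal form with pivots -4, 24, 0, -3.
That gives 1 positive, 2 negative, 1 zero pivots.
The rank is the number of nonzero pivots: 3.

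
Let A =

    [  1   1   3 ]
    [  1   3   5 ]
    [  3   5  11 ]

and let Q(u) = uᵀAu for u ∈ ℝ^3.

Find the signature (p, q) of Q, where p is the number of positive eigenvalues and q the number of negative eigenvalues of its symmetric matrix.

Symmetric row and column elimination reduces A to a congruent diagonal form with pivots 1, 2, 0.
So there are 2 positive, 1 zero pivots.

(2, 0)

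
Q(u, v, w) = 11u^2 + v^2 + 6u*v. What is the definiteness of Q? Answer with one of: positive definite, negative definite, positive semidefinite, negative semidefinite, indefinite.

positive semidefinite

Write A = [[11, 3, 0], [3, 1, 0], [0, 0, 0]].
Symmetric row and column elimination reduces A to a congruent diagonal form with pivots 11, 2/11, 0.
Counting signs: 2 positive, 1 zero.
Hence Q is positive semidefinite.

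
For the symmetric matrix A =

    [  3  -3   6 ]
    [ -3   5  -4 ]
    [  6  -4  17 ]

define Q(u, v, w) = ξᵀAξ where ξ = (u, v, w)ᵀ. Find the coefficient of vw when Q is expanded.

-8

The coefficient of vw is A[2,3] + A[3,2] = 2·(-4) = -8.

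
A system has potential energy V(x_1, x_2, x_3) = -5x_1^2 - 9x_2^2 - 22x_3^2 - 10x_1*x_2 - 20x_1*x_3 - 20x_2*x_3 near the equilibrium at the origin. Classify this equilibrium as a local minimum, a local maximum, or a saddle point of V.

local maximum

The Hessian at the origin is H = [[-10, -10, -20], [-10, -18, -20], [-20, -20, -44]].
Applying the same elementary operations to the rows and columns of H produces a congruent diagonal matrix with entries -10, -8, -4.
So there are 3 negative pivots.
H is negative definite, so the origin is a strict local maximum.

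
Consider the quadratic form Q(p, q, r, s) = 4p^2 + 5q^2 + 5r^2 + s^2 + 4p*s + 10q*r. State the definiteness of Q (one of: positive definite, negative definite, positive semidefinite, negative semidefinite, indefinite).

Write A = [[4, 0, 0, 2], [0, 5, 5, 0], [0, 5, 5, 0], [2, 0, 0, 1]].
Applying the same elementary operations to the rows and columns of A produces a congruent diagonal matrix with entries 4, 5, 0, 0.
That gives 2 positive, 2 zero pivots.
Hence Q is positive semidefinite.

positive semidefinite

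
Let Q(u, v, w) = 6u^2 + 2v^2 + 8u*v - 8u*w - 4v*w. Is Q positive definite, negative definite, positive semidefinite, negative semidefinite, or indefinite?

indefinite

Write A = [[6, 4, -4], [4, 2, -2], [-4, -2, 0]].
Symmetric row and column elimination reduces A to a congruent diagonal form with pivots 6, -2/3, -2.
So there are 1 positive, 2 negative pivots.
Hence Q is indefinite.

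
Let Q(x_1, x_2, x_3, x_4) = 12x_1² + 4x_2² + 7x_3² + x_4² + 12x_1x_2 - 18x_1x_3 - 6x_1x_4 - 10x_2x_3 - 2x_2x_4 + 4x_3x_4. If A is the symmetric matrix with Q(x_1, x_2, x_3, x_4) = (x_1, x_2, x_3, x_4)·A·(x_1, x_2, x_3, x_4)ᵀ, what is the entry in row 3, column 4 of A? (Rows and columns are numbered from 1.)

The coefficient of x_3·x_4 in Q is 4. For a symmetric A this equals A[3,4] + A[4,3] = 2·A[3,4].
So A[3,4] = 4/2 = 2.

2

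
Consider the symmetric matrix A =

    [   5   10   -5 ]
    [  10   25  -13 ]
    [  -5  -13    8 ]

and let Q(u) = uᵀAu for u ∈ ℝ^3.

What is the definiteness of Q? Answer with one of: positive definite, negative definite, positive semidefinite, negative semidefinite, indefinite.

positive definite

Row-reducing A symmetrically gives the diagonal entries 5, 5, 6/5.
Counting signs: 3 positive.
Hence Q is positive definite.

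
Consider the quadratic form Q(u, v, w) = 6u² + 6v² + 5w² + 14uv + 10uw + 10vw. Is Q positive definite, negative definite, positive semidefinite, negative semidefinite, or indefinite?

The associated matrix is A = [[6, 7, 5], [7, 6, 5], [5, 5, 5]].
Applying the same elementary operations to the rows and columns of A produces a congruent diagonal matrix with entries 6, -13/6, 15/13.
That gives 2 positive, 1 negative pivots.
Hence Q is indefinite.

indefinite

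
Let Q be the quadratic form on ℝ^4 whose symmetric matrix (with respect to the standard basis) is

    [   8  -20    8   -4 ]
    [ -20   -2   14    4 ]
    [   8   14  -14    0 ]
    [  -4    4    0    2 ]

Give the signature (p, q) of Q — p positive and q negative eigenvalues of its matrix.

(3, 1)

Applying the same elementary operations to the rows and columns of A produces a congruent diagonal matrix with entries 8, -52, 3/13, 2/3.
So there are 3 positive, 1 negative pivots.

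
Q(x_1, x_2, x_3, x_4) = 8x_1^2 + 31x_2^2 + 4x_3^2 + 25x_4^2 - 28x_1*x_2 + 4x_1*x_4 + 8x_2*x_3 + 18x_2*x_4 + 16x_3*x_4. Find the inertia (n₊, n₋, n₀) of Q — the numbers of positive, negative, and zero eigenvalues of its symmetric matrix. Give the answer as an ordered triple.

Write A = [[8, -14, 0, 2], [-14, 31, 4, 9], [0, 4, 4, 8], [2, 9, 8, 25]].
Symmetric row and column elimination reduces A to a congruent diagonal form with pivots 8, 13/2, 20/13, 2/5.
That gives 4 positive pivots.

(4, 0, 0)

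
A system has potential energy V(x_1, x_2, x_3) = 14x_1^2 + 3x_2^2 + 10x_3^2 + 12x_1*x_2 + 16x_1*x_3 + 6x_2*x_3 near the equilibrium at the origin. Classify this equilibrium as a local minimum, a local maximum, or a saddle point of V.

The Hessian at the origin is H = [[28, 12, 16], [12, 6, 6], [16, 6, 20]].
Congruent diagonalization of H (simultaneous row and column reduction) yields pivots 28, 6/7, 10.
That gives 3 positive pivots.
H is positive definite, so the origin is a strict local minimum.

local minimum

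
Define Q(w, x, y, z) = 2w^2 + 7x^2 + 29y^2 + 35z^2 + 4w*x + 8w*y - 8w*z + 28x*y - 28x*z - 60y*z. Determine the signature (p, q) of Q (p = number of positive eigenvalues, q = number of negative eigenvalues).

Write A = [[2, 2, 4, -4], [2, 7, 14, -14], [4, 14, 29, -30], [-4, -14, -30, 35]].
Symmetric row and column elimination reduces A to a congruent diagonal form with pivots 2, 5, 1, 3.
That gives 4 positive pivots.

(4, 0)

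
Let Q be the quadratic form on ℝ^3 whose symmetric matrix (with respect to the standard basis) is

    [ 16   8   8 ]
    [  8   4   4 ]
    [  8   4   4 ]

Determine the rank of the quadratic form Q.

Applying the same elementary operations to the rows and columns of A produces a congruent diagonal matrix with entries 16, 0, 0.
That gives 1 positive, 2 zero pivots.
The rank is the number of nonzero pivots: 1.

1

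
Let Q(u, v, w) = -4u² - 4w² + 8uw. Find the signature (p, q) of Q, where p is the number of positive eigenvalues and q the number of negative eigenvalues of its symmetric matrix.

(0, 1)

The associated matrix is A = [[-4, 0, 4], [0, 0, 0], [4, 0, -4]].
Congruent diagonalization of A (simultaneous row and column reduction) yields pivots -4, 0, 0.
Counting signs: 1 negative, 2 zero.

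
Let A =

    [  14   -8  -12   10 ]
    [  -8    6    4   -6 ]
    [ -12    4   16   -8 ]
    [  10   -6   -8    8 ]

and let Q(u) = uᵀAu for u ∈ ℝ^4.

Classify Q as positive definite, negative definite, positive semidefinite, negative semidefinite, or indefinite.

Row-reducing A symmetrically gives the diagonal entries 14, 10/7, 0, 4/5.
So there are 3 positive, 1 zero pivots.
Hence Q is positive semidefinite.

positive semidefinite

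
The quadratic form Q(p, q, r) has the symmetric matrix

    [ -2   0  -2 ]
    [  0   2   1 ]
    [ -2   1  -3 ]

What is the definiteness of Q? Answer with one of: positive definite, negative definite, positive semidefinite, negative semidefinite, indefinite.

Symmetric row and column elimination reduces A to a congruent diagonal form with pivots -2, 2, -3/2.
So there are 1 positive, 2 negative pivots.
Hence Q is indefinite.

indefinite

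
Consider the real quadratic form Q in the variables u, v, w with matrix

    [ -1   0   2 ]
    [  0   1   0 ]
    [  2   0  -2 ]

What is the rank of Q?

Applying the same elementary operations to the rows and columns of A produces a congruent diagonal matrix with entries -1, 1, 2.
Counting signs: 2 positive, 1 negative.
The rank is the number of nonzero pivots: 3.

3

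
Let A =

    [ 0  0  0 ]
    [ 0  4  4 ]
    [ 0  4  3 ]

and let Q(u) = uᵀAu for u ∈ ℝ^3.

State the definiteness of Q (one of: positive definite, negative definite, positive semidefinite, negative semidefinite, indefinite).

Congruent diagonalization of A (simultaneous row and column reduction) yields pivots 0, 4, -1.
So there are 1 positive, 1 negative, 1 zero pivots.
Hence Q is indefinite.

indefinite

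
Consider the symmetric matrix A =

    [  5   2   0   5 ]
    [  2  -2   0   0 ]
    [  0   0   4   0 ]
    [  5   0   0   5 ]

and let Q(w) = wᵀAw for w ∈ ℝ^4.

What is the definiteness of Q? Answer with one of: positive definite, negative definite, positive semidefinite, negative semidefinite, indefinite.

indefinite

Row-reducing A symmetrically gives the diagonal entries 5, -14/5, 4, 10/7.
Counting signs: 3 positive, 1 negative.
Hence Q is indefinite.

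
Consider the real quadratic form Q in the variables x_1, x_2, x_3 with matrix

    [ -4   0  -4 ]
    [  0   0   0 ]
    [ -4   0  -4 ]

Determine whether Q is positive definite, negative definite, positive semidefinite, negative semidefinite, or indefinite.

negative semidefinite

Congruent diagonalization of A (simultaneous row and column reduction) yields pivots -4, 0, 0.
So there are 1 negative, 2 zero pivots.
Hence Q is negative semidefinite.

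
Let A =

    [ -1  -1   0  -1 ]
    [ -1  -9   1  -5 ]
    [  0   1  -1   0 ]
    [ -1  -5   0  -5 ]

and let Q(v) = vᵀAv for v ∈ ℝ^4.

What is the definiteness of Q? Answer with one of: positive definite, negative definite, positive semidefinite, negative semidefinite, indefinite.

negative definite

Leading principal minors: Δ_1 = -1, Δ_2 = 8, Δ_3 = -7, Δ_4 = 12.
The signs alternate starting with Δ_1 < 0, so by Sylvester's criterion Q is negative definite.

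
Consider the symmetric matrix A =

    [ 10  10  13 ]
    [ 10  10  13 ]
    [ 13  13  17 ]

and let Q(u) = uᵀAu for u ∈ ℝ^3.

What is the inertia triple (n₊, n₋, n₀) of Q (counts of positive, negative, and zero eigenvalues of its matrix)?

Applying the same elementary operations to the rows and columns of A produces a congruent diagonal matrix with entries 10, 0, 1/10.
So there are 2 positive, 1 zero pivots.

(2, 0, 1)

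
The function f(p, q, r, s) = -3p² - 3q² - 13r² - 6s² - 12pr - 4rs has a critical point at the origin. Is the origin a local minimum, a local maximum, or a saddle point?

The Hessian at the origin is H = [[-6, 0, -12, 0], [0, -6, 0, 0], [-12, 0, -26, -4], [0, 0, -4, -12]].
An LDLᵀ factorisation of H has diagonal entries -6, -6, -2, -4.
That gives 4 negative pivots.
H is negative definite, so the origin is a strict local maximum.

local maximum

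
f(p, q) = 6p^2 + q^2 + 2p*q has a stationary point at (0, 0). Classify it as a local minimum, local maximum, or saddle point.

The Hessian at the origin is H = [[12, 2], [2, 2]].
det H = 12·2 − (2)² = 20 > 0 and H[1,1] = 12 > 0, so H is positive definite.
Therefore the origin is a local minimum.

local minimum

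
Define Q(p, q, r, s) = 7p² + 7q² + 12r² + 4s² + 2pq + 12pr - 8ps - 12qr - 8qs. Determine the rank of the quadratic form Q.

The associated matrix is A = [[7, 1, 6, -4], [1, 7, -6, -4], [6, -6, 12, 0], [-4, -4, 0, 4]].
Symmetric row and column elimination reduces A to a congruent diagonal form with pivots 7, 48/7, 0, 0.
So there are 2 positive, 2 zero pivots.
The rank is the number of nonzero pivots: 2.

2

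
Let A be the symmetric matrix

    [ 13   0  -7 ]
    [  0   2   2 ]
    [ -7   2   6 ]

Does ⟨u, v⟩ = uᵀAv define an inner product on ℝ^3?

An LDLᵀ factorisation of A has diagonal entries 13, 2, 3/13.
Counting signs: 3 positive.
Hence Q is positive definite.
⟨·,·⟩ is an inner product exactly when A is positive definite.

yes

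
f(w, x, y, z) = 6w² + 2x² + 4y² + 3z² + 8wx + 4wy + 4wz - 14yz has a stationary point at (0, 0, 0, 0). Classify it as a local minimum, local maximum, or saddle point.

The Hessian at the origin is H = [[12, 8, 4, 4], [8, 4, 0, 0], [4, 0, 8, -14], [4, 0, -14, 6]].
Congruent diagonalization of H (simultaneous row and column reduction) yields pivots 12, -4/3, 12, 5/3.
That gives 3 positive, 1 negative pivots.
H is indefinite, so the origin is a saddle point.

saddle point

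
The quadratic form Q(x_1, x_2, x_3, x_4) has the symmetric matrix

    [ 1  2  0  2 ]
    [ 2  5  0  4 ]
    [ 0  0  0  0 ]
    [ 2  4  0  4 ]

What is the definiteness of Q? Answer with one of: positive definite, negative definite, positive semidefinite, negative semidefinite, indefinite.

Applying the same elementary operations to the rows and columns of A produces a congruent diagonal matrix with entries 1, 1, 0, 0.
Counting signs: 2 positive, 2 zero.
Hence Q is positive semidefinite.

positive semidefinite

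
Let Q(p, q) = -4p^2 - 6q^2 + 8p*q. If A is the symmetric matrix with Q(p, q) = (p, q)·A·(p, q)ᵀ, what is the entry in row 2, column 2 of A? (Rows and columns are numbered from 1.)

The coefficient of q^2 in Q is -6, and that is exactly A[2,2].

-6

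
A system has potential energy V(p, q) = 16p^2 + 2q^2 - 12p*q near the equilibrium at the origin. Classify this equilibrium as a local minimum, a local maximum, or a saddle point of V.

saddle point

The Hessian at the origin is H = [[32, -12], [-12, 4]].
det H = 32·4 − (-12)² = -16 < 0, so H is indefinite.
Therefore the origin is a saddle point.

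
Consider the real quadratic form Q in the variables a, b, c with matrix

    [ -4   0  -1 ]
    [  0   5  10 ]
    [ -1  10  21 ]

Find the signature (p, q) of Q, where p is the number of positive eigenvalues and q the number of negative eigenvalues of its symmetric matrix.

Applying the same elementary operations to the rows and columns of A produces a congruent diagonal matrix with entries -4, 5, 5/4.
So there are 2 positive, 1 negative pivots.

(2, 1)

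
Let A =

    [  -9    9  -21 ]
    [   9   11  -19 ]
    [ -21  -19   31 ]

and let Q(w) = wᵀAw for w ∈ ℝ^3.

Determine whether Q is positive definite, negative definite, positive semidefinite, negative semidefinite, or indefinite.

Row-reducing A symmetrically gives the diagonal entries -9, 20, 0.
So there are 1 positive, 1 negative, 1 zero pivots.
Hence Q is indefinite.

indefinite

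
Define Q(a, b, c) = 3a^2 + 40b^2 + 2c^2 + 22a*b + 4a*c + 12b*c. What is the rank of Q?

Write A = [[3, 11, 2], [11, 40, 6], [2, 6, 2]].
Symmetric row and column elimination reduces A to a congruent diagonal form with pivots 3, -1/3, 6.
So there are 2 positive, 1 negative pivots.
The rank is the number of nonzero pivots: 3.

3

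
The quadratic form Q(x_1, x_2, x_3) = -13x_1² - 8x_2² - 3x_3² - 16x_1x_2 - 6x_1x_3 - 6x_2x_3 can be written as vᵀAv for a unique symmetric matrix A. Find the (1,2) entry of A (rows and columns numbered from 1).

The coefficient of x_1·x_2 in Q is -16. For a symmetric A this equals A[1,2] + A[2,1] = 2·A[1,2].
So A[1,2] = -16/2 = -8.

-8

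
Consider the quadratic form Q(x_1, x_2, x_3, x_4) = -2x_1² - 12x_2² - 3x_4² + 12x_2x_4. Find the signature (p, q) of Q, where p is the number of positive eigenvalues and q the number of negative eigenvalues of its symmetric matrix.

The symmetric matrix is A = [[-2, 0, 0, 0], [0, -12, 0, 6], [0, 0, 0, 0], [0, 6, 0, -3]].
Applying the same elementary operations to the rows and columns of A produces a congruent diagonal matrix with entries -2, -12, 0, 0.
Counting signs: 2 negative, 2 zero.

(0, 2)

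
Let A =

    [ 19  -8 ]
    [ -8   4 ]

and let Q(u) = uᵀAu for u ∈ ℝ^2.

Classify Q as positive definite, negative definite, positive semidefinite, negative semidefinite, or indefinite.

positive definite

For the 2×2 matrix [[19, -8], [-8, 4]]: det = 19·4 − (-8)² = 12, trace = 23.
det > 0 so both eigenvalues share the sign of the trace; trace = 23 > 0 ⇒ both positive.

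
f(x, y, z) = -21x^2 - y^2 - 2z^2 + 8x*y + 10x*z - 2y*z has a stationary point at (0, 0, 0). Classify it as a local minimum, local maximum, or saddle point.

The Hessian at the origin is H = [[-42, 8, 10], [8, -2, -2], [10, -2, -4]].
Symmetric row and column elimination reduces H to a congruent diagonal form with pivots -42, -10/21, -8/5.
So there are 3 negative pivots.
H is negative definite, so the origin is a strict local maximum.

local maximum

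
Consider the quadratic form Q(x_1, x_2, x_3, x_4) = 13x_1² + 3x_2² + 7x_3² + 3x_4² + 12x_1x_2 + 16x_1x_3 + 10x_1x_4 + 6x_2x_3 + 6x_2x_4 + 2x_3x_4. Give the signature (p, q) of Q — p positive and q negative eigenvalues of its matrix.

The symmetric matrix is A = [[13, 6, 8, 5], [6, 3, 3, 3], [8, 3, 7, 1], [5, 3, 1, 3]].
Symmetric row and column elimination reduces A to a congruent diagonal form with pivots 13, 3/13, 0, -1.
So there are 2 positive, 1 negative, 1 zero pivots.

(2, 1)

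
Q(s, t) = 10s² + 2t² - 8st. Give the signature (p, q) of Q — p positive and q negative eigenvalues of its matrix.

The associated matrix is A = [[10, -4], [-4, 2]].
Symmetric row and column elimination reduces A to a congruent diagonal form with pivots 10, 2/5.
That gives 2 positive pivots.

(2, 0)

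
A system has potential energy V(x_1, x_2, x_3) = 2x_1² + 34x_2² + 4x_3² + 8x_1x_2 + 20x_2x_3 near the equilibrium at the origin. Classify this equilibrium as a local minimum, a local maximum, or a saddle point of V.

local minimum

The Hessian at the origin is H = [[4, 8, 0], [8, 68, 20], [0, 20, 8]].
Congruent diagonalization of H (simultaneous row and column reduction) yields pivots 4, 52, 4/13.
That gives 3 positive pivots.
H is positive definite, so the origin is a strict local minimum.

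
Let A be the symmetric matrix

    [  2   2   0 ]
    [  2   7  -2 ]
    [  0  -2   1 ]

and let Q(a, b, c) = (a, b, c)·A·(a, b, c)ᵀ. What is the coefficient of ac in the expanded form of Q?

The coefficient of ac is A[1,3] + A[3,1] = 2·0 = 0.

0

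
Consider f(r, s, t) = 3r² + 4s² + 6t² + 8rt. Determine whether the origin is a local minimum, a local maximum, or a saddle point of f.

The Hessian at the origin is H = [[6, 0, 8], [0, 8, 0], [8, 0, 12]].
An LDLᵀ factorisation of H has diagonal entries 6, 8, 4/3.
So there are 3 positive pivots.
H is positive definite, so the origin is a strict local minimum.

local minimum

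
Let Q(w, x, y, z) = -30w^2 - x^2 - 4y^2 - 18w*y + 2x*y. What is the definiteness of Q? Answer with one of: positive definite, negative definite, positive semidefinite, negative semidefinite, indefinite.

The symmetric matrix is A = [[-30, 0, -9, 0], [0, -1, 1, 0], [-9, 1, -4, 0], [0, 0, 0, 0]].
Row-reducing A symmetrically gives the diagonal entries -30, -1, -3/10, 0.
Counting signs: 3 negative, 1 zero.
Hence Q is negative semidefinite.

negative semidefinite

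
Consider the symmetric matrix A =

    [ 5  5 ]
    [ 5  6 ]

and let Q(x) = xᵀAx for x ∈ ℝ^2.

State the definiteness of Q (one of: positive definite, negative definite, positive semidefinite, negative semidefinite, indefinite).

positive definite

Leading principal minors: Δ_1 = 5, Δ_2 = 5.
All leading principal minors are positive, so by Sylvester's criterion Q is positive definite.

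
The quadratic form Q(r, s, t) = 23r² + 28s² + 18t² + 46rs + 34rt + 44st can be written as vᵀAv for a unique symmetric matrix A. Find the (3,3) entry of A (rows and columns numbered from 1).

18

The coefficient of t² in Q is 18, and that is exactly A[3,3].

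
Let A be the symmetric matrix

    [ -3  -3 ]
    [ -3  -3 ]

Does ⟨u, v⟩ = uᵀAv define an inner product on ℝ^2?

no

Row-reducing A symmetrically gives the diagonal entries -3, 0.
That gives 1 negative, 1 zero pivots.
Hence Q is negative semidefinite.
⟨·,·⟩ is an inner product exactly when A is positive definite.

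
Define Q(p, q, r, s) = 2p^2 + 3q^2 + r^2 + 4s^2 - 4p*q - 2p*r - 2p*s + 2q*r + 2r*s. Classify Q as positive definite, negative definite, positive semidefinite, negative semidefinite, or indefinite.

The symmetric matrix of Q is A = [[2, -2, -1, -1], [-2, 3, 1, 0], [-1, 1, 1, 1], [-1, 0, 1, 4]].
Leading principal minors: Δ_1 = 2, Δ_2 = 2, Δ_3 = 1, Δ_4 = 2.
All leading principal minors are positive, so by Sylvester's criterion Q is positive definite.

positive definite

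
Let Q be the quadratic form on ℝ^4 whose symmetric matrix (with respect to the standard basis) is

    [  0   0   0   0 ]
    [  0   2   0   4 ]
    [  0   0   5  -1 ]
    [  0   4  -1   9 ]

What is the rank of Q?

3

Symmetric row and column elimination reduces A to a congruent diagonal form with pivots 0, 2, 5, 4/5.
So there are 3 positive, 1 zero pivots.
The rank is the number of nonzero pivots: 3.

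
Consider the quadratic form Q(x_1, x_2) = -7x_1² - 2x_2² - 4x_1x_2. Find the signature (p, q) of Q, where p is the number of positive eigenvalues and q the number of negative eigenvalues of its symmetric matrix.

The symmetric matrix is A = [[-7, -2], [-2, -2]].
Row-reducing A symmetrically gives the diagonal entries -7, -10/7.
Counting signs: 2 negative.

(0, 2)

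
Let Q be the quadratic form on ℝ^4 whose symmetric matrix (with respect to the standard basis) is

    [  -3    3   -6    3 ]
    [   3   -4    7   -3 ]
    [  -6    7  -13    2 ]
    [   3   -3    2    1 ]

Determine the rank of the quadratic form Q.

4

Row reduction of A gives 4 nonzero rows, so rank A = 4.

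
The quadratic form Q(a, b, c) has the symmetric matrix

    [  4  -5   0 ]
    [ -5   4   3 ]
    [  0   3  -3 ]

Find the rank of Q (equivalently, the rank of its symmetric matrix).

Congruent diagonalization of A (simultaneous row and column reduction) yields pivots 4, -9/4, 1.
That gives 2 positive, 1 negative pivots.
The rank is the number of nonzero pivots: 3.

3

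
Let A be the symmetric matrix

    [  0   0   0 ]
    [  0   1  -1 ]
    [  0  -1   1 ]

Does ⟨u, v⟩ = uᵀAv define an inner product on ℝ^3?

Congruent diagonalization of A (simultaneous row and column reduction) yields pivots 0, 1, 0.
So there are 1 positive, 2 zero pivots.
Hence Q is positive semidefinite.
⟨·,·⟩ is an inner product exactly when A is positive definite.

no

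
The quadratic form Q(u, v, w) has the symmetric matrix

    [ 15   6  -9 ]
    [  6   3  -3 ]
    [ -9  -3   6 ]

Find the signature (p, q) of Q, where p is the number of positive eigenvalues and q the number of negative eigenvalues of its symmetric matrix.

Congruent diagonalization of A (simultaneous row and column reduction) yields pivots 15, 3/5, 0.
Counting signs: 2 positive, 1 zero.

(2, 0)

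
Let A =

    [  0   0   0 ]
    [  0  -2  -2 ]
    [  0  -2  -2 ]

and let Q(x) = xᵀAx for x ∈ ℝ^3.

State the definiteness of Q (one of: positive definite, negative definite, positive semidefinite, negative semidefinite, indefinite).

Congruent diagonalization of A (simultaneous row and column reduction) yields pivots 0, -2, 0.
So there are 1 negative, 2 zero pivots.
Hence Q is negative semidefinite.

negative semidefinite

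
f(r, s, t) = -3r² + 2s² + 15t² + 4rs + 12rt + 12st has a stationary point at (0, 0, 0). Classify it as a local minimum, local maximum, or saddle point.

The Hessian at the origin is H = [[-6, 4, 12], [4, 4, 12], [12, 12, 30]].
Symmetric row and column elimination reduces H to a congruent diagonal form with pivots -6, 20/3, -6.
Counting signs: 1 positive, 2 negative.
H is indefinite, so the origin is a saddle point.

saddle point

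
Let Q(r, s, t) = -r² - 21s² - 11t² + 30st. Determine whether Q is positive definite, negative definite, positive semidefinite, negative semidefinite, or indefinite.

negative definite

The symmetric matrix of Q is A = [[-1, 0, 0], [0, -21, 15], [0, 15, -11]].
Leading principal minors: Δ_1 = -1, Δ_2 = 21, Δ_3 = -6.
The signs alternate starting with Δ_1 < 0, so by Sylvester's criterion Q is negative definite.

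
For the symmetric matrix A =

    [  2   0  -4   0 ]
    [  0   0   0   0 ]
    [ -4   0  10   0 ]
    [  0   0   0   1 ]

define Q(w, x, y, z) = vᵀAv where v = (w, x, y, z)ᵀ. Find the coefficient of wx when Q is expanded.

0

The coefficient of wx is A[1,2] + A[2,1] = 2·0 = 0.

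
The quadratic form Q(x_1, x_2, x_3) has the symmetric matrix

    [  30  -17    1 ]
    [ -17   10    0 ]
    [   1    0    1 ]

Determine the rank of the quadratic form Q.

3

Row-reducing A symmetrically gives the diagonal entries 30, 11/30, 1/11.
That gives 3 positive pivots.
The rank is the number of nonzero pivots: 3.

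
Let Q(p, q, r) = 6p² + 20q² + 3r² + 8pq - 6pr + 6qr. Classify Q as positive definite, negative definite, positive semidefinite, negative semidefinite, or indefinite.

The symmetric matrix of Q is A = [[6, 4, -3], [4, 20, 3], [-3, 3, 3]].
Leading principal minors: Δ_1 = 6, Δ_2 = 104, Δ_3 = 6.
All leading principal minors are positive, so by Sylvester's criterion Q is positive definite.

positive definite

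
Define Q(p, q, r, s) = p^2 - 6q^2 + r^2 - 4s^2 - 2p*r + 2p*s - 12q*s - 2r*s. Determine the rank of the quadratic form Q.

3

Write A = [[1, 0, -1, 1], [0, -6, 0, -6], [-1, 0, 1, -1], [1, -6, -1, -4]].
Congruent diagonalization of A (simultaneous row and column reduction) yields pivots 1, -6, 0, 1.
Counting signs: 2 positive, 1 negative, 1 zero.
The rank is the number of nonzero pivots: 3.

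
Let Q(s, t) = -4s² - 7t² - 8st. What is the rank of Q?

The symmetric matrix is A = [[-4, -4], [-4, -7]].
Row-reducing A symmetrically gives the diagonal entries -4, -3.
That gives 2 negative pivots.
The rank is the number of nonzero pivots: 2.

2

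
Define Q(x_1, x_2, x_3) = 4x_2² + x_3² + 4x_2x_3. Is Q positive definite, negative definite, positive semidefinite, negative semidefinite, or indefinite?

The associated matrix is A = [[0, 0, 0], [0, 4, 2], [0, 2, 1]].
Symmetric row and column elimination reduces A to a congruent diagonal form with pivots 0, 4, 0.
Counting signs: 1 positive, 2 zero.
Hence Q is positive semidefinite.

positive semidefinite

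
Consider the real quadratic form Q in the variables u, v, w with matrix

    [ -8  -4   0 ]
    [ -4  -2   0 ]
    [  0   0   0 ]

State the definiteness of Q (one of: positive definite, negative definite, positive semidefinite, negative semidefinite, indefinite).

negative semidefinite

Applying the same elementary operations to the rows and columns of A produces a congruent diagonal matrix with entries -8, 0, 0.
So there are 1 negative, 2 zero pivots.
Hence Q is negative semidefinite.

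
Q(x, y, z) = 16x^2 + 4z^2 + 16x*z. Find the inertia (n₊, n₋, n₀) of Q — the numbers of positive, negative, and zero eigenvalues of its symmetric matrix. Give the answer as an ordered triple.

(1, 0, 2)

Write A = [[16, 0, 8], [0, 0, 0], [8, 0, 4]].
Congruent diagonalization of A (simultaneous row and column reduction) yields pivots 16, 0, 0.
Counting signs: 1 positive, 2 zero.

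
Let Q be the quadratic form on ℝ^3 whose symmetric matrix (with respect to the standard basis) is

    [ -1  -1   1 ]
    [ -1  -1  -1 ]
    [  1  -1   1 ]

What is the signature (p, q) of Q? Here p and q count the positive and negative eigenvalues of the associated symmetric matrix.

By Sylvester's law of inertia any congruent diagonalization of A has 1 positive, 2 negative and 0 zero entries.

(1, 2)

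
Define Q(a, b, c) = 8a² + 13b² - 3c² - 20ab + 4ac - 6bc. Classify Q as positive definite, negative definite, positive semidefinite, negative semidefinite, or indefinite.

indefinite

Write A = [[8, -10, 2], [-10, 13, -3], [2, -3, -3]].
Congruent diagonalization of A (simultaneous row and column reduction) yields pivots 8, 1/2, -4.
Counting signs: 2 positive, 1 negative.
Hence Q is indefinite.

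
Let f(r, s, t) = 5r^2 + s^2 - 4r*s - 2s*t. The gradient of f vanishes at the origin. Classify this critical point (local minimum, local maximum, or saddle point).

The Hessian at the origin is H = [[10, -4, 0], [-4, 2, -2], [0, -2, 0]].
Congruent diagonalization of H (simultaneous row and column reduction) yields pivots 10, 2/5, -10.
Counting signs: 2 positive, 1 negative.
H is indefinite, so the origin is a saddle point.

saddle point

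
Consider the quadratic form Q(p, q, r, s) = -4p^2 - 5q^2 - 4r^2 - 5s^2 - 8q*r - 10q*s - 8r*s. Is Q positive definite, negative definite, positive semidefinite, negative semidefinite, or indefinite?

Write A = [[-4, 0, 0, 0], [0, -5, -4, -5], [0, -4, -4, -4], [0, -5, -4, -5]].
Congruent diagonalization of A (simultaneous row and column reduction) yields pivots -4, -5, -4/5, 0.
So there are 3 negative, 1 zero pivots.
Hence Q is negative semidefinite.

negative semidefinite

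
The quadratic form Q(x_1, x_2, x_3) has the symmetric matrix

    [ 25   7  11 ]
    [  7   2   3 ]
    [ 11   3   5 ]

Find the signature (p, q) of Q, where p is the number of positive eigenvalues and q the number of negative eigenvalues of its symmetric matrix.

Applying the same elementary operations to the rows and columns of A produces a congruent diagonal matrix with entries 25, 1/25, 0.
Counting signs: 2 positive, 1 zero.

(2, 0)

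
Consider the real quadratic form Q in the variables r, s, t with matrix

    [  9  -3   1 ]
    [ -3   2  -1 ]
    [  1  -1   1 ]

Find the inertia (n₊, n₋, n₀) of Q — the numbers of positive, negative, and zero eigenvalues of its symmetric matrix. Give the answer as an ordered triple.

(3, 0, 0)

Symmetric row and column elimination reduces A to a congruent diagonal form with pivots 9, 1, 4/9.
That gives 3 positive pivots.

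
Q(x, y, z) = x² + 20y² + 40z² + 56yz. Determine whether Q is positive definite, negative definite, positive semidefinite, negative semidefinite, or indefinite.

positive definite

The symmetric matrix of Q is A = [[1, 0, 0], [0, 20, 28], [0, 28, 40]].
Leading principal minors: Δ_1 = 1, Δ_2 = 20, Δ_3 = 16.
All leading principal minors are positive, so by Sylvester's criterion Q is positive definite.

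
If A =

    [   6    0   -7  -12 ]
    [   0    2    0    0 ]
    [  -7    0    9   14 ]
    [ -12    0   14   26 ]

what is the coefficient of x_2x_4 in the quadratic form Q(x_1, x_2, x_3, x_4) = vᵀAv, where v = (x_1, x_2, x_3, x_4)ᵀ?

The coefficient of x_2x_4 is A[2,4] + A[4,2] = 2·0 = 0.

0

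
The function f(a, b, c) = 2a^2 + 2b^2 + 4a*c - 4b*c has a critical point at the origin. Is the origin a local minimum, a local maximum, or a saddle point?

The Hessian at the origin is H = [[4, 0, 4], [0, 4, -4], [4, -4, 0]].
An LDLᵀ factorisation of H has diagonal entries 4, 4, -8.
So there are 2 positive, 1 negative pivots.
H is indefinite, so the origin is a saddle point.

saddle point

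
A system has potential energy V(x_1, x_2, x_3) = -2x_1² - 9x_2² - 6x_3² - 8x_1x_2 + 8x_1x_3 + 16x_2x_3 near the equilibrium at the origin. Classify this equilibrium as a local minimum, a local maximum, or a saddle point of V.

saddle point

The Hessian at the origin is H = [[-4, -8, 8], [-8, -18, 16], [8, 16, -12]].
Congruent diagonalization of H (simultaneous row and column reduction) yields pivots -4, -2, 4.
So there are 1 positive, 2 negative pivots.
H is indefinite, so the origin is a saddle point.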